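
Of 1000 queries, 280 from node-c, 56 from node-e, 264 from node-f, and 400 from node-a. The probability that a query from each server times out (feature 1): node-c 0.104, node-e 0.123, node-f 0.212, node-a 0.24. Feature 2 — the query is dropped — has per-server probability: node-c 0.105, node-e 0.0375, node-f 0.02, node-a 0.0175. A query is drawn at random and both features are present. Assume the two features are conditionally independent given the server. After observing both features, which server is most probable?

node-c

Compute prior × likelihood for every hypothesis:
  node-c: 0.28 × 0.104 × 0.105 = 0.0030576
  node-e: 0.056 × 0.123 × 0.0375 = 0.0002583
  node-f: 0.264 × 0.212 × 0.02 = 0.00111936
  node-a: 0.4 × 0.24 × 0.0175 = 0.00168
Sum = 0.00611526.
Largest term belongs to node-c, so node-c is most probable.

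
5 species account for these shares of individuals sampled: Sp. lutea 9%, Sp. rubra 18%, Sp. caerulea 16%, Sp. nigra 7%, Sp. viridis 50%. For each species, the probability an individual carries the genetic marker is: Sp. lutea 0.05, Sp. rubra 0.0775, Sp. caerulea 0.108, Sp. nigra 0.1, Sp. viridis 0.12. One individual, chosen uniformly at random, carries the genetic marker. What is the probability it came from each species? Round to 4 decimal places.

Unnormalized posteriors (prior × likelihood):
  Sp. lutea: 0.09 × 0.05 = 0.0045
  Sp. rubra: 0.18 × 0.0775 = 0.01395
  Sp. caerulea: 0.16 × 0.108 = 0.01728
  Sp. nigra: 0.07 × 0.1 = 0.007
  Sp. viridis: 0.5 × 0.12 = 0.06
Sum = 0.10273.
P(Sp. lutea | marker) = 0.0045/0.10273 ≈ 0.0438
P(Sp. rubra | marker) = 0.01395/0.10273 ≈ 0.1358
P(Sp. caerulea | marker) = 0.01728/0.10273 ≈ 0.1682
P(Sp. nigra | marker) = 0.007/0.10273 ≈ 0.0681
P(Sp. viridis | marker) = 0.06/0.10273 ≈ 0.5841
(Check: 0.0438+0.1358+0.1682+0.0681+0.5841 = 1.0000.)

Sp. lutea 0.0438, Sp. rubra 0.1358, Sp. caerulea 0.1682, Sp. nigra 0.0681, Sp. viridis 0.5841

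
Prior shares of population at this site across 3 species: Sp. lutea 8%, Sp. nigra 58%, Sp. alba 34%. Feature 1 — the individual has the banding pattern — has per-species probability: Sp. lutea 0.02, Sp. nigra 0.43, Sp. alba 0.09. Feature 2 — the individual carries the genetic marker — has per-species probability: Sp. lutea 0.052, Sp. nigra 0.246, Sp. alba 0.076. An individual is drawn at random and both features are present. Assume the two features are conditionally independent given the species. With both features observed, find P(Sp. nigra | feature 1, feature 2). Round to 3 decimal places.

0.962

Compute prior × likelihood for every hypothesis:
  Sp. lutea: 0.08 × 0.02 × 0.052 = 0.0000832
  Sp. nigra: 0.58 × 0.43 × 0.246 = 0.0613524
  Sp. alba: 0.34 × 0.09 × 0.076 = 0.0023256
Normalizing constant = 0.0637612.
P(Sp. nigra | evidence) = 0.0613524 / 0.0637612 ≈ 0.962.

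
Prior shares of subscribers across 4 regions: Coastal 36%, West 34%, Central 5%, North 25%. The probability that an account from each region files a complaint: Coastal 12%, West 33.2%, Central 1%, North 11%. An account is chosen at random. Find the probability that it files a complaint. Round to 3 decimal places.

0.184

By Bayes' rule, posterior ∝ prior × likelihood:
  Coastal: 0.36 × 0.12 = 0.0432
  West: 0.34 × 0.332 = 0.11288
  Central: 0.05 × 0.01 = 0.0005
  North: 0.25 × 0.11 = 0.0275
P(complaint) = 0.0432 + 0.11288 + 0.0005 + 0.0275 = 0.18408 → 0.184.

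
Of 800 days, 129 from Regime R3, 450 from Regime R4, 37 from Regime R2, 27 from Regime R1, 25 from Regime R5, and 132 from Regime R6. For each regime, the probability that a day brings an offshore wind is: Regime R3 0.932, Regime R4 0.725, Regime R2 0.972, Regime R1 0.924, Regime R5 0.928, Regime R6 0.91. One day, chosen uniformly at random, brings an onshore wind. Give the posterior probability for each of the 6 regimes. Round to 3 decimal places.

Regime R3 0.059, Regime R4 0.829, Regime R2 0.007, Regime R1 0.014, Regime R5 0.012, Regime R6 0.080

Taking complements, P(onshore | each) = Regime R3 0.068, Regime R4 0.275, Regime R2 0.028, Regime R1 0.076, Regime R5 0.072, Regime R6 0.09.
Compute prior × likelihood for every hypothesis:
  Regime R3: 0.16125 × 0.068 = 0.010965
  Regime R4: 0.5625 × 0.275 = 0.1546875
  Regime R2: 0.04625 × 0.028 = 0.001295
  Regime R1: 0.03375 × 0.076 = 0.002565
  Regime R5: 0.03125 × 0.072 = 0.00225
  Regime R6: 0.165 × 0.09 = 0.01485
Total = 0.1866125.
P(Regime R3 | onshore) = 0.010965/0.1866125 ≈ 0.059
P(Regime R4 | onshore) = 0.1546875/0.1866125 ≈ 0.829
P(Regime R2 | onshore) = 0.001295/0.1866125 ≈ 0.007
P(Regime R1 | onshore) = 0.002565/0.1866125 ≈ 0.014
P(Regime R5 | onshore) = 0.00225/0.1866125 ≈ 0.012
P(Regime R6 | onshore) = 0.01485/0.1866125 ≈ 0.080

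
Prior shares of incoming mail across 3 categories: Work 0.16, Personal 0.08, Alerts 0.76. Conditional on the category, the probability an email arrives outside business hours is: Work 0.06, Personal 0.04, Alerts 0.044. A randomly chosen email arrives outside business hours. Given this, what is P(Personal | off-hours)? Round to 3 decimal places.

Unnormalized posteriors (prior × likelihood):
  Work: 0.16 × 0.06 = 0.0096
  Personal: 0.08 × 0.04 = 0.0032
  Alerts: 0.76 × 0.044 = 0.03344
Normalizing constant = 0.04624.
P(Personal | evidence) = 0.0032 / 0.04624 ≈ 0.069.

0.069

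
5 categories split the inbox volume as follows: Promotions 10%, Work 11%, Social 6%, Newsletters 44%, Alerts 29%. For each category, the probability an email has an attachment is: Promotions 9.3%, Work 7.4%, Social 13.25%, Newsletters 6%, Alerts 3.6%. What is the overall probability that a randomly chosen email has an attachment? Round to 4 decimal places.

Unnormalized posteriors (prior × likelihood):
  Promotions: 0.1 × 0.093 = 0.0093
  Work: 0.11 × 0.074 = 0.00814
  Social: 0.06 × 0.1325 = 0.00795
  Newsletters: 0.44 × 0.06 = 0.0264
  Alerts: 0.29 × 0.036 = 0.01044
P(attachment) = 0.0093 + 0.00814 + 0.00795 + 0.0264 + 0.01044 = 0.06223 → 0.0622.

0.0622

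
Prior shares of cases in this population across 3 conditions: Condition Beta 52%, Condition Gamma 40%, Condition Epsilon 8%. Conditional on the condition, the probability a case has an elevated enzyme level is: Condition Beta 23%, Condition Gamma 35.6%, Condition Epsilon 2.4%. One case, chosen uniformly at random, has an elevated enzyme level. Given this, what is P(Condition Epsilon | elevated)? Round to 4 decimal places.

By Bayes' rule, posterior ∝ prior × likelihood:
  Condition Beta: 0.52 × 0.23 = 0.1196
  Condition Gamma: 0.4 × 0.356 = 0.1424
  Condition Epsilon: 0.08 × 0.024 = 0.00192
Total = 0.26392.
P(Condition Epsilon | evidence) = 0.00192 / 0.26392 ≈ 0.0073.

0.0073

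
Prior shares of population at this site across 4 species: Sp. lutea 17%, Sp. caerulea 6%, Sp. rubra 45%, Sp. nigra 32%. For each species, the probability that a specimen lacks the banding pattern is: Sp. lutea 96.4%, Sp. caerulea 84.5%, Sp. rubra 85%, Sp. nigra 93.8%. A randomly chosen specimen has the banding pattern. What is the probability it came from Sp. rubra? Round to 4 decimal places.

Taking complements, P(banded | each) = Sp. lutea 0.036, Sp. caerulea 0.155, Sp. rubra 0.15, Sp. nigra 0.062.
Compute prior × likelihood for every hypothesis:
  Sp. lutea: 0.17 × 0.036 = 0.00612
  Sp. caerulea: 0.06 × 0.155 = 0.0093
  Sp. rubra: 0.45 × 0.15 = 0.0675
  Sp. nigra: 0.32 × 0.062 = 0.01984
Total = 0.10276.
P(Sp. rubra | evidence) = 0.0675 / 0.10276 ≈ 0.6569.

0.6569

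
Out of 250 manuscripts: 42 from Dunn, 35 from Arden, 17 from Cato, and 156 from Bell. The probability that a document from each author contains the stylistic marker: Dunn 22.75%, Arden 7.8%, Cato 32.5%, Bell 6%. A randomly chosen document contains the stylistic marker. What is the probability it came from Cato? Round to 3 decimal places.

By Bayes' rule, posterior ∝ prior × likelihood:
  Dunn: 0.168 × 0.2275 = 0.03822
  Arden: 0.14 × 0.078 = 0.01092
  Cato: 0.068 × 0.325 = 0.0221
  Bell: 0.624 × 0.06 = 0.03744
Total = 0.10868.
P(Cato | evidence) = 0.0221 / 0.10868 ≈ 0.203.

0.203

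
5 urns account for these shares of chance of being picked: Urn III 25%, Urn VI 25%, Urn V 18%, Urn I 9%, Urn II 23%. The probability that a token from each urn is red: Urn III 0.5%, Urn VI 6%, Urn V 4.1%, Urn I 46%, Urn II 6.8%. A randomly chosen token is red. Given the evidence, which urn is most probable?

By Bayes' rule, posterior ∝ prior × likelihood:
  Urn III: 0.25 × 0.005 = 0.00125
  Urn VI: 0.25 × 0.06 = 0.015
  Urn V: 0.18 × 0.041 = 0.00738
  Urn I: 0.09 × 0.46 = 0.0414
  Urn II: 0.23 × 0.068 = 0.01564
Normalizing constant = 0.08067.
Largest term belongs to Urn I, so Urn I is most probable.

Urn I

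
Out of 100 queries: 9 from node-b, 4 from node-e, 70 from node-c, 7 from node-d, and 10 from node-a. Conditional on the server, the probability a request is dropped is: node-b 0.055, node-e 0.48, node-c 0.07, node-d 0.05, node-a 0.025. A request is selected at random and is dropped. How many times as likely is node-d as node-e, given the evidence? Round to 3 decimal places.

0.182

Prior × likelihood for each hypothesis:
  node-b: 0.09 × 0.055 = 0.00495
  node-e: 0.04 × 0.48 = 0.0192
  node-c: 0.7 × 0.07 = 0.049
  node-d: 0.07 × 0.05 = 0.0035
  node-a: 0.1 × 0.025 = 0.0025
Total = 0.07915.
The ratio is 0.0035 / 0.0192 (the normalizer cancels) = 0.182.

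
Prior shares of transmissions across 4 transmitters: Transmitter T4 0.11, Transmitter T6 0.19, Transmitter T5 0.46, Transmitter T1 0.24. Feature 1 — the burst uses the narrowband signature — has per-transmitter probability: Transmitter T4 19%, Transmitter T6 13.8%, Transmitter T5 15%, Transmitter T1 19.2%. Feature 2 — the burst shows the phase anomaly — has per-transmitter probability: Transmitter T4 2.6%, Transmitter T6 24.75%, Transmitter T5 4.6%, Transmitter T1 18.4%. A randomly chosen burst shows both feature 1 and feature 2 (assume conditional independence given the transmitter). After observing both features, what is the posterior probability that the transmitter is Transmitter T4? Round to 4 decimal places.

0.0291

Prior × likelihood for each hypothesis:
  Transmitter T4: 0.11 × 0.19 × 0.026 = 0.0005434
  Transmitter T6: 0.19 × 0.138 × 0.2475 = 0.00648945
  Transmitter T5: 0.46 × 0.15 × 0.046 = 0.003174
  Transmitter T1: 0.24 × 0.192 × 0.184 = 0.00847872
Total = 0.01868557.
P(Transmitter T4 | evidence) = 0.0005434 / 0.01868557 ≈ 0.0291.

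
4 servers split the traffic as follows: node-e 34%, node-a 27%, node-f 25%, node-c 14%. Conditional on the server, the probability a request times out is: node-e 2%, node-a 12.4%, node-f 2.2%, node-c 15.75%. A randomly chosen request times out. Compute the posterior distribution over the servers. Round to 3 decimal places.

Prior × likelihood for each hypothesis:
  node-e: 0.34 × 0.02 = 0.0068
  node-a: 0.27 × 0.124 = 0.03348
  node-f: 0.25 × 0.022 = 0.0055
  node-c: 0.14 × 0.1575 = 0.02205
Sum = 0.06783.
P(node-e | timeout) = 0.0068/0.06783 ≈ 0.100
P(node-a | timeout) = 0.03348/0.06783 ≈ 0.494
P(node-f | timeout) = 0.0055/0.06783 ≈ 0.081
P(node-c | timeout) = 0.02205/0.06783 ≈ 0.325

node-e 0.100, node-a 0.494, node-f 0.081, node-c 0.325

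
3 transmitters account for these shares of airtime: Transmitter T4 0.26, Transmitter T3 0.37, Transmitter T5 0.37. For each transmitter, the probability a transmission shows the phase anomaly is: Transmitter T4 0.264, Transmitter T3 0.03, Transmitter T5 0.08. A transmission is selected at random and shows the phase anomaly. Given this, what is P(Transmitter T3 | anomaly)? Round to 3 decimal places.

Compute prior × likelihood for every hypothesis:
  Transmitter T4: 0.26 × 0.264 = 0.06864
  Transmitter T3: 0.37 × 0.03 = 0.0111
  Transmitter T5: 0.37 × 0.08 = 0.0296
Sum = 0.10934.
P(Transmitter T3 | evidence) = 0.0111 / 0.10934 ≈ 0.102.

0.102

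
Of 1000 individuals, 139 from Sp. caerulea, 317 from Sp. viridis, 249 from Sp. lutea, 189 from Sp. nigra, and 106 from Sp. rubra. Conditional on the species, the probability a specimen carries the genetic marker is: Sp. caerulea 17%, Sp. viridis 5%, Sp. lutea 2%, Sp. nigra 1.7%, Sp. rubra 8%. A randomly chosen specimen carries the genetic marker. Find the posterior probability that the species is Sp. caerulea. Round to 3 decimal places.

Compute prior × likelihood for every hypothesis:
  Sp. caerulea: 0.139 × 0.17 = 0.02363
  Sp. viridis: 0.317 × 0.05 = 0.01585
  Sp. lutea: 0.249 × 0.02 = 0.00498
  Sp. nigra: 0.189 × 0.017 = 0.003213
  Sp. rubra: 0.106 × 0.08 = 0.00848
Normalizing constant = 0.056153.
P(Sp. caerulea | evidence) = 0.02363 / 0.056153 ≈ 0.421.

0.421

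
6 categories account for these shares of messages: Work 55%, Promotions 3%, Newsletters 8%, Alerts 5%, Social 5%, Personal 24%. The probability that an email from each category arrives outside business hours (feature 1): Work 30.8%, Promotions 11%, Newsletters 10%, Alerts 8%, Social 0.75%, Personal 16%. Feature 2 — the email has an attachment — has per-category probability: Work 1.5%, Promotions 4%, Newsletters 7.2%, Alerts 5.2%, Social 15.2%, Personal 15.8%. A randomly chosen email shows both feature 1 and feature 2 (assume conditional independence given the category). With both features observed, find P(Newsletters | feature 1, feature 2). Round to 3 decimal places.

Unnormalized posteriors (prior × likelihood):
  Work: 0.55 × 0.308 × 0.015 = 0.002541
  Promotions: 0.03 × 0.11 × 0.04 = 0.000132
  Newsletters: 0.08 × 0.1 × 0.072 = 0.000576
  Alerts: 0.05 × 0.08 × 0.052 = 0.000208
  Social: 0.05 × 0.0075 × 0.152 = 0.000057
  Personal: 0.24 × 0.16 × 0.158 = 0.0060672
Normalizing constant = 0.0095812.
P(Newsletters | evidence) = 0.000576 / 0.0095812 ≈ 0.060.

0.060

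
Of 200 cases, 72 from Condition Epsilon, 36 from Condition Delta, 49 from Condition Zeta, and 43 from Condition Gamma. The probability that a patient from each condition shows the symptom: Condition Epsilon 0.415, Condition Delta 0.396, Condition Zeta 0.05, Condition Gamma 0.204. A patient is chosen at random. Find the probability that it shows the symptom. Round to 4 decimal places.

0.2768

Prior × likelihood for each hypothesis:
  Condition Epsilon: 0.36 × 0.415 = 0.1494
  Condition Delta: 0.18 × 0.396 = 0.07128
  Condition Zeta: 0.245 × 0.05 = 0.01225
  Condition Gamma: 0.215 × 0.204 = 0.04386
P(symptomatic) = 0.1494 + 0.07128 + 0.01225 + 0.04386 = 0.27679 → 0.2768.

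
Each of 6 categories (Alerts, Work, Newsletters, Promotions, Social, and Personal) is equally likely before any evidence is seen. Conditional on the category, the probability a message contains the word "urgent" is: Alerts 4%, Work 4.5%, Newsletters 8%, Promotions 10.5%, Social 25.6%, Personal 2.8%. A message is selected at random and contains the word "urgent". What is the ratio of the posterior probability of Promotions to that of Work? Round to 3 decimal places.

2.333

With a uniform prior (1/6 each), posterior ∝ likelihood:
  Alerts: 0.04
  Work: 0.045
  Newsletters: 0.08
  Promotions: 0.105
  Social: 0.256
  Personal: 0.028
Total = 0.554.
The ratio is 0.105 / 0.045 (the normalizer cancels) = 2.333.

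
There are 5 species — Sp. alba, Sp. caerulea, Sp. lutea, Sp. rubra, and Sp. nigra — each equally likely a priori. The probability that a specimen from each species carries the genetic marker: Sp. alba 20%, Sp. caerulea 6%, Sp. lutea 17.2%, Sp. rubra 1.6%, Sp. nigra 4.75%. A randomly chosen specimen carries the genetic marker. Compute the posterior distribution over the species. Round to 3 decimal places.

Sp. alba 0.404, Sp. caerulea 0.121, Sp. lutea 0.347, Sp. rubra 0.032, Sp. nigra 0.096

Since the prior is uniform, the posterior is proportional to the likelihood:
  Sp. alba: 0.2
  Sp. caerulea: 0.06
  Sp. lutea: 0.172
  Sp. rubra: 0.016
  Sp. nigra: 0.0475
Normalizing constant = 0.4955.
P(Sp. alba | marker) = 0.2/0.4955 ≈ 0.404
P(Sp. caerulea | marker) = 0.06/0.4955 ≈ 0.121
P(Sp. lutea | marker) = 0.172/0.4955 ≈ 0.347
P(Sp. rubra | marker) = 0.016/0.4955 ≈ 0.032
P(Sp. nigra | marker) = 0.0475/0.4955 ≈ 0.096
(Check: 0.404+0.121+0.347+0.032+0.096 = 1.000.)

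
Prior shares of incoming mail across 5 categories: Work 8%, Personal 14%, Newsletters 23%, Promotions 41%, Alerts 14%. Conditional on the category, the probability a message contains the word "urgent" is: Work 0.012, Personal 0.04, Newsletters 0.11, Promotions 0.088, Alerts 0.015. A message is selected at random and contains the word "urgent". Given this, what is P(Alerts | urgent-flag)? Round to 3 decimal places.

0.030

Prior × likelihood for each hypothesis:
  Work: 0.08 × 0.012 = 0.00096
  Personal: 0.14 × 0.04 = 0.0056
  Newsletters: 0.23 × 0.11 = 0.0253
  Promotions: 0.41 × 0.088 = 0.03608
  Alerts: 0.14 × 0.015 = 0.0021
Normalizing constant = 0.07004.
P(Alerts | evidence) = 0.0021 / 0.07004 ≈ 0.030.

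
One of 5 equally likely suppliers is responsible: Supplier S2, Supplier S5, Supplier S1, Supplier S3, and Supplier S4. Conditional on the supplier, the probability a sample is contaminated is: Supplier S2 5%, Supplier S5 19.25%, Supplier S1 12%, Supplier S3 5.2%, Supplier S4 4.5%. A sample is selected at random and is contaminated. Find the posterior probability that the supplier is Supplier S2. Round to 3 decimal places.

With a uniform prior (1/5 each), posterior ∝ likelihood:
  Supplier S2: 0.05
  Supplier S5: 0.1925
  Supplier S1: 0.12
  Supplier S3: 0.052
  Supplier S4: 0.045
Sum = 0.4595.
P(Supplier S2 | evidence) = 0.05 / 0.4595 ≈ 0.109.

0.109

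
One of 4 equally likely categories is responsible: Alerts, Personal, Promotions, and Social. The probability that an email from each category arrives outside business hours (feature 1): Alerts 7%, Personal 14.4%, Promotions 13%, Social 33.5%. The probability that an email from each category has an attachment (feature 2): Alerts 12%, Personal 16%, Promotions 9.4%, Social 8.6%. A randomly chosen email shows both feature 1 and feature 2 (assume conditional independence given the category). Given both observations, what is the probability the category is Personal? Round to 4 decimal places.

Since the prior is uniform, the posterior is proportional to the likelihood:
  Alerts: 0.07 × 0.12 = 0.0084
  Personal: 0.144 × 0.16 = 0.02304
  Promotions: 0.13 × 0.094 = 0.01222
  Social: 0.335 × 0.086 = 0.02881
Total = 0.07247.
P(Personal | evidence) = 0.02304 / 0.07247 ≈ 0.3179.

0.3179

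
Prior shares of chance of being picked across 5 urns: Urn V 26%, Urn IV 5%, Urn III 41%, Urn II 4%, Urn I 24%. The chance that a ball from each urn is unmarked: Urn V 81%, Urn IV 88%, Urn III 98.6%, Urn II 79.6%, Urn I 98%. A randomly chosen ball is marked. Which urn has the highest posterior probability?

Urn V

Taking complements, P(marked | each) = Urn V 0.19, Urn IV 0.12, Urn III 0.014, Urn II 0.204, Urn I 0.02.
Unnormalized posteriors (prior × likelihood):
  Urn V: 0.26 × 0.19 = 0.0494
  Urn IV: 0.05 × 0.12 = 0.006
  Urn III: 0.41 × 0.014 = 0.00574
  Urn II: 0.04 × 0.204 = 0.00816
  Urn I: 0.24 × 0.02 = 0.0048
Normalizing constant = 0.0741.
Largest term belongs to Urn V, so Urn V is most probable.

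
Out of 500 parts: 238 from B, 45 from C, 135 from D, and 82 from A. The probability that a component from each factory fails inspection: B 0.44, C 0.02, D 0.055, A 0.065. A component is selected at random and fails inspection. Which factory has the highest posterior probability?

Prior × likelihood for each hypothesis:
  B: 0.476 × 0.44 = 0.20944
  C: 0.09 × 0.02 = 0.0018
  D: 0.27 × 0.055 = 0.01485
  A: 0.164 × 0.065 = 0.01066
Normalizing constant = 0.23675.
Largest term belongs to B, so B is most probable.

B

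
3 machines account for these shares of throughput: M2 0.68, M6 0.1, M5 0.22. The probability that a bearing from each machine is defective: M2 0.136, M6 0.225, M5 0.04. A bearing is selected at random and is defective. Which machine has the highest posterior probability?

Unnormalized posteriors (prior × likelihood):
  M2: 0.68 × 0.136 = 0.09248
  M6: 0.1 × 0.225 = 0.0225
  M5: 0.22 × 0.04 = 0.0088
Normalizing constant = 0.12378.
Largest term belongs to M2, so M2 is most probable.

M2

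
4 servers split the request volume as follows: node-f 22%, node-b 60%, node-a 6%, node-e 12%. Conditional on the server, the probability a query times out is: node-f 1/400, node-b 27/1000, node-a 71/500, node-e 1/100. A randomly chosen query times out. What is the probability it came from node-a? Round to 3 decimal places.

0.322

Prior × likelihood for each hypothesis:
  node-f: 0.22 × 0.0025 = 0.00055
  node-b: 0.6 × 0.027 = 0.0162
  node-a: 0.06 × 0.142 = 0.00852
  node-e: 0.12 × 0.01 = 0.0012
Total = 0.02647.
P(node-a | evidence) = 0.00852 / 0.02647 ≈ 0.322.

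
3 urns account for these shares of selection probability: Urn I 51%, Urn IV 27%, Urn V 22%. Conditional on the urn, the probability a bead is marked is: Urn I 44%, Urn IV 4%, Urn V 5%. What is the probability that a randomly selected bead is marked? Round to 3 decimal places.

0.246

Prior × likelihood for each hypothesis:
  Urn I: 0.51 × 0.44 = 0.2244
  Urn IV: 0.27 × 0.04 = 0.0108
  Urn V: 0.22 × 0.05 = 0.011
P(marked) = 0.2244 + 0.0108 + 0.011 = 0.2462 → 0.246.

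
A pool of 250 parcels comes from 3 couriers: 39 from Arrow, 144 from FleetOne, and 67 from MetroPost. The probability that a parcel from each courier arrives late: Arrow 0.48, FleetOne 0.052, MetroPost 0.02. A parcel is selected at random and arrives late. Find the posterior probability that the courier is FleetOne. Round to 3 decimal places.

0.272

By Bayes' rule, posterior ∝ prior × likelihood:
  Arrow: 0.156 × 0.48 = 0.07488
  FleetOne: 0.576 × 0.052 = 0.029952
  MetroPost: 0.268 × 0.02 = 0.00536
Normalizing constant = 0.110192.
P(FleetOne | evidence) = 0.029952 / 0.110192 ≈ 0.272.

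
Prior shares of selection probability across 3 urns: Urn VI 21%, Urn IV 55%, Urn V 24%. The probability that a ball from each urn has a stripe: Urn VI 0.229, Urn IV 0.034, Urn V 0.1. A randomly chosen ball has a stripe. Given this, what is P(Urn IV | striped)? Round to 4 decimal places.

By Bayes' rule, posterior ∝ prior × likelihood:
  Urn VI: 0.21 × 0.229 = 0.04809
  Urn IV: 0.55 × 0.034 = 0.0187
  Urn V: 0.24 × 0.1 = 0.024
Sum = 0.09079.
P(Urn IV | evidence) = 0.0187 / 0.09079 ≈ 0.2060.

0.2060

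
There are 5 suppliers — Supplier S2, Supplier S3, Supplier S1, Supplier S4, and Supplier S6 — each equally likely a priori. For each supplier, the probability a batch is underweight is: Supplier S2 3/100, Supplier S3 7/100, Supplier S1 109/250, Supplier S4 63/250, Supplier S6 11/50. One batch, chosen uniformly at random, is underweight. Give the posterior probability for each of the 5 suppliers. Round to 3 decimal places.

With a uniform prior (1/5 each), posterior ∝ likelihood:
  Supplier S2: 0.03
  Supplier S3: 0.07
  Supplier S1: 0.436
  Supplier S4: 0.252
  Supplier S6: 0.22
Normalizing constant = 1.008.
P(Supplier S2 | underweight) = 0.03/1.008 ≈ 0.030
P(Supplier S3 | underweight) = 0.07/1.008 ≈ 0.069
P(Supplier S1 | underweight) = 0.436/1.008 ≈ 0.433
P(Supplier S4 | underweight) = 0.252/1.008 ≈ 0.250
P(Supplier S6 | underweight) = 0.22/1.008 ≈ 0.218

Supplier S2 0.030, Supplier S3 0.069, Supplier S1 0.433, Supplier S4 0.250, Supplier S6 0.218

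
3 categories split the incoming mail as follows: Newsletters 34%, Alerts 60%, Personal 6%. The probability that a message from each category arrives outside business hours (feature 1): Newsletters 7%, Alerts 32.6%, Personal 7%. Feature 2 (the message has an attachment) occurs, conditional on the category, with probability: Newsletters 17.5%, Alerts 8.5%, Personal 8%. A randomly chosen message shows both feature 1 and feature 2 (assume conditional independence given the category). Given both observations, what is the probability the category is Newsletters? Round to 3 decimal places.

Prior × likelihood for each hypothesis:
  Newsletters: 0.34 × 0.07 × 0.175 = 0.004165
  Alerts: 0.6 × 0.326 × 0.085 = 0.016626
  Personal: 0.06 × 0.07 × 0.08 = 0.000336
Total = 0.021127.
P(Newsletters | evidence) = 0.004165 / 0.021127 ≈ 0.197.

0.197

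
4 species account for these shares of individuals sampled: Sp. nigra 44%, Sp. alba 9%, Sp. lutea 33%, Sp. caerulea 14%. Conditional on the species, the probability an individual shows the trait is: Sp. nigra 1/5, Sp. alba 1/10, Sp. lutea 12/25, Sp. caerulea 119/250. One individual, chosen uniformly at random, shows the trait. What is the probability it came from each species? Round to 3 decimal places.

Sp. nigra 0.273, Sp. alba 0.028, Sp. lutea 0.492, Sp. caerulea 0.207

Prior × likelihood for each hypothesis:
  Sp. nigra: 0.44 × 0.2 = 0.088
  Sp. alba: 0.09 × 0.1 = 0.009
  Sp. lutea: 0.33 × 0.48 = 0.1584
  Sp. caerulea: 0.14 × 0.476 = 0.06664
Sum = 0.32204.
P(Sp. nigra | trait) = 0.088/0.32204 ≈ 0.273
P(Sp. alba | trait) = 0.009/0.32204 ≈ 0.028
P(Sp. lutea | trait) = 0.1584/0.32204 ≈ 0.492
P(Sp. caerulea | trait) = 0.06664/0.32204 ≈ 0.207
(Check: 0.273+0.028+0.492+0.207 = 1.000.)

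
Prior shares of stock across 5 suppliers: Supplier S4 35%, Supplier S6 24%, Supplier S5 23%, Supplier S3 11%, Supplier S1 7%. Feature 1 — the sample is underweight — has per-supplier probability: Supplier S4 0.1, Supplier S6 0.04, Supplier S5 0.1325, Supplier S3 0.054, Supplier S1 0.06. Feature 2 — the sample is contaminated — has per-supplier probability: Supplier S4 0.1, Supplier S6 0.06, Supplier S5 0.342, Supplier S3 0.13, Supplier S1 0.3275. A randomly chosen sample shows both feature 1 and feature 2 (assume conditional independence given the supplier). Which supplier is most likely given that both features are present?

Supplier S5

Prior × likelihood for each hypothesis:
  Supplier S4: 0.35 × 0.1 × 0.1 = 0.0035
  Supplier S6: 0.24 × 0.04 × 0.06 = 0.000576
  Supplier S5: 0.23 × 0.1325 × 0.342 = 0.01042245
  Supplier S3: 0.11 × 0.054 × 0.13 = 0.0007722
  Supplier S1: 0.07 × 0.06 × 0.3275 = 0.0013755
Total = 0.01664615.
Largest term belongs to Supplier S5, so Supplier S5 is most probable.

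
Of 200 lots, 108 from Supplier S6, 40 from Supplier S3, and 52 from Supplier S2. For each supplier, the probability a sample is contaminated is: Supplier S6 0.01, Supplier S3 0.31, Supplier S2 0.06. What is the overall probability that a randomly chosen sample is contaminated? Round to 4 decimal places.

Prior × likelihood for each hypothesis:
  Supplier S6: 0.54 × 0.01 = 0.0054
  Supplier S3: 0.2 × 0.31 = 0.062
  Supplier S2: 0.26 × 0.06 = 0.0156
P(contaminated) = 0.0054 + 0.062 + 0.0156 = 0.083 → 0.0830.

0.0830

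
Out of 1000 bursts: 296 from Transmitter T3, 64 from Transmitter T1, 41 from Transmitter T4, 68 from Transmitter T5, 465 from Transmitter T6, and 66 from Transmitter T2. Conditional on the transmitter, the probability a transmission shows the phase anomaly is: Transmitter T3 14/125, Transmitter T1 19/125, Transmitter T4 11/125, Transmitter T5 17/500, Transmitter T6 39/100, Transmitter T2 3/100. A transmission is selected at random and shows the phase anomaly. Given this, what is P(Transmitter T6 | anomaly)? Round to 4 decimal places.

Prior × likelihood for each hypothesis:
  Transmitter T3: 0.296 × 0.112 = 0.033152
  Transmitter T1: 0.064 × 0.152 = 0.009728
  Transmitter T4: 0.041 × 0.088 = 0.003608
  Transmitter T5: 0.068 × 0.034 = 0.002312
  Transmitter T6: 0.465 × 0.39 = 0.18135
  Transmitter T2: 0.066 × 0.03 = 0.00198
Normalizing constant = 0.23213.
P(Transmitter T6 | evidence) = 0.18135 / 0.23213 ≈ 0.7812.

0.7812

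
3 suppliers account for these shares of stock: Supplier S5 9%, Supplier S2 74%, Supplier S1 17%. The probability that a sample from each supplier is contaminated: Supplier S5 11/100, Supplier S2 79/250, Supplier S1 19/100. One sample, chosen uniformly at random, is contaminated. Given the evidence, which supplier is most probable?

Supplier S2

Unnormalized posteriors (prior × likelihood):
  Supplier S5: 0.09 × 0.11 = 0.0099
  Supplier S2: 0.74 × 0.316 = 0.23384
  Supplier S1: 0.17 × 0.19 = 0.0323
Sum = 0.27604.
Largest term belongs to Supplier S2, so Supplier S2 is most probable.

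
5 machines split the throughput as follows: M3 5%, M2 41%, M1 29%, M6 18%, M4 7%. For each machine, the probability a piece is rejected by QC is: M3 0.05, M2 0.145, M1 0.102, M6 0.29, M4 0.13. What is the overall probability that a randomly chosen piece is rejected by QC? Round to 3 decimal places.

By Bayes' rule, posterior ∝ prior × likelihood:
  M3: 0.05 × 0.05 = 0.0025
  M2: 0.41 × 0.145 = 0.05945
  M1: 0.29 × 0.102 = 0.02958
  M6: 0.18 × 0.29 = 0.0522
  M4: 0.07 × 0.13 = 0.0091
P(rejected) = 0.0025 + 0.05945 + 0.02958 + 0.0522 + 0.0091 = 0.15283 → 0.153.

0.153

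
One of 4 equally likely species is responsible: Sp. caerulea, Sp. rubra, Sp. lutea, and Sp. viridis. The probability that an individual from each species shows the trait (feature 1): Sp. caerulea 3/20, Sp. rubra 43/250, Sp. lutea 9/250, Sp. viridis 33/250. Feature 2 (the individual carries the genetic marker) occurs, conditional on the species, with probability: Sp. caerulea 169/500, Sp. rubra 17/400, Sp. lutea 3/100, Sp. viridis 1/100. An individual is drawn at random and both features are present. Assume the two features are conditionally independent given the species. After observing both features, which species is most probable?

Since the prior is uniform, the posterior is proportional to the likelihood:
  Sp. caerulea: 0.15 × 0.338 = 0.0507
  Sp. rubra: 0.172 × 0.0425 = 0.00731
  Sp. lutea: 0.036 × 0.03 = 0.00108
  Sp. viridis: 0.132 × 0.01 = 0.00132
Total = 0.06041.
Largest term belongs to Sp. caerulea, so Sp. caerulea is most probable.

Sp. caerulea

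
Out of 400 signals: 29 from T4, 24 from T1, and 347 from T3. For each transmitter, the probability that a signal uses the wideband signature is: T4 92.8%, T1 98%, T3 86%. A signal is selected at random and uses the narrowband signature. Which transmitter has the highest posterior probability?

T3

Taking complements, P(narrowband | each) = T4 0.072, T1 0.02, T3 0.14.
Compute prior × likelihood for every hypothesis:
  T4: 0.0725 × 0.072 = 0.00522
  T1: 0.06 × 0.02 = 0.0012
  T3: 0.8675 × 0.14 = 0.12145
Total = 0.12787.
Largest term belongs to T3, so T3 is most probable.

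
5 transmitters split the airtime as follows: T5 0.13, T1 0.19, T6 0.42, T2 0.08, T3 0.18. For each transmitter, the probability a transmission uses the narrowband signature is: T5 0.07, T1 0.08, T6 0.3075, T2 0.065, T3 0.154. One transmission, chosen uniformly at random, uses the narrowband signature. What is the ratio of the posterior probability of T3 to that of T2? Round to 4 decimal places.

Compute prior × likelihood for every hypothesis:
  T5: 0.13 × 0.07 = 0.0091
  T1: 0.19 × 0.08 = 0.0152
  T6: 0.42 × 0.3075 = 0.12915
  T2: 0.08 × 0.065 = 0.0052
  T3: 0.18 × 0.154 = 0.02772
Normalizing constant = 0.18637.
The ratio is 0.02772 / 0.0052 (the normalizer cancels) = 5.3308.

5.3308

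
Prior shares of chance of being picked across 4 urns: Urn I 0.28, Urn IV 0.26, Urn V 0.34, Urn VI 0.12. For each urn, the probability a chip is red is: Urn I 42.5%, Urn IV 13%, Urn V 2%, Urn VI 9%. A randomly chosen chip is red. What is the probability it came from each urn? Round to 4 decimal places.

By Bayes' rule, posterior ∝ prior × likelihood:
  Urn I: 0.28 × 0.425 = 0.119
  Urn IV: 0.26 × 0.13 = 0.0338
  Urn V: 0.34 × 0.02 = 0.0068
  Urn VI: 0.12 × 0.09 = 0.0108
Total = 0.1704.
P(Urn I | red) = 0.119/0.1704 ≈ 0.6984
P(Urn IV | red) = 0.0338/0.1704 ≈ 0.1984
P(Urn V | red) = 0.0068/0.1704 ≈ 0.0399
P(Urn VI | red) = 0.0108/0.1704 ≈ 0.0634
(Check: 0.6984+0.1984+0.0399+0.0634 = 1.0001.)

Urn I 0.6984, Urn IV 0.1984, Urn V 0.0399, Urn VI 0.0634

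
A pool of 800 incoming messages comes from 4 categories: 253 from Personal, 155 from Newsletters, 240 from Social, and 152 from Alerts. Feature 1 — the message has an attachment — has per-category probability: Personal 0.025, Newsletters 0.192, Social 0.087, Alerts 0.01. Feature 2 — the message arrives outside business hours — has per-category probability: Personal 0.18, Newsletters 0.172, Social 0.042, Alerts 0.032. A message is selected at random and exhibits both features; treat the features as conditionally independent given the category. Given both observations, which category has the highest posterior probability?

Prior × likelihood for each hypothesis:
  Personal: 0.31625 × 0.025 × 0.18 = 0.001423125
  Newsletters: 0.19375 × 0.192 × 0.172 = 0.0063984
  Social: 0.3 × 0.087 × 0.042 = 0.0010962
  Alerts: 0.19 × 0.01 × 0.032 = 0.0000608
Sum = 0.008978525.
Largest term belongs to Newsletters, so Newsletters is most probable.

Newsletters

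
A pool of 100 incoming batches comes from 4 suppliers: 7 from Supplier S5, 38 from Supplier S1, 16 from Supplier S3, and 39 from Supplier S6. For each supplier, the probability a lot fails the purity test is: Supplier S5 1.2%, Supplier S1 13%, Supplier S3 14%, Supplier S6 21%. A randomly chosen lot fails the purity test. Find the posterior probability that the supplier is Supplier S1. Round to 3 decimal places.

0.320

Prior × likelihood for each hypothesis:
  Supplier S5: 0.07 × 0.012 = 0.00084
  Supplier S1: 0.38 × 0.13 = 0.0494
  Supplier S3: 0.16 × 0.14 = 0.0224
  Supplier S6: 0.39 × 0.21 = 0.0819
Total = 0.15454.
P(Supplier S1 | evidence) = 0.0494 / 0.15454 ≈ 0.320.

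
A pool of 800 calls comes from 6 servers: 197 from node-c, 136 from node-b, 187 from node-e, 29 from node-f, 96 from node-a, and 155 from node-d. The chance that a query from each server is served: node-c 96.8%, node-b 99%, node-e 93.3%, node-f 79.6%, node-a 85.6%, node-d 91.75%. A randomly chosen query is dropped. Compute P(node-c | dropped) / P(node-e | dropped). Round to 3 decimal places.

Taking complements, P(dropped | each) = node-c 0.032, node-b 0.01, node-e 0.067, node-f 0.204, node-a 0.144, node-d 0.0825.
Prior × likelihood for each hypothesis:
  node-c: 0.24625 × 0.032 = 0.00788
  node-b: 0.17 × 0.01 = 0.0017
  node-e: 0.23375 × 0.067 = 0.01566125
  node-f: 0.03625 × 0.204 = 0.007395
  node-a: 0.12 × 0.144 = 0.01728
  node-d: 0.19375 × 0.0825 = 0.015984375
Total = 0.065900625.
The ratio is 0.00788 / 0.01566125 (the normalizer cancels) = 0.503.

0.503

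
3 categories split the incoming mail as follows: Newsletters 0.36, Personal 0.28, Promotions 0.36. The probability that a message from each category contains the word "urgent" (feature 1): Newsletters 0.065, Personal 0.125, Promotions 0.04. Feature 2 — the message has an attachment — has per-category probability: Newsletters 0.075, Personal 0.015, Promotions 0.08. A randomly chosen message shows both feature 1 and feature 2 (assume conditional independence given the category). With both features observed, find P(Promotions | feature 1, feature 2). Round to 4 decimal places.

Prior × likelihood for each hypothesis:
  Newsletters: 0.36 × 0.065 × 0.075 = 0.001755
  Personal: 0.28 × 0.125 × 0.015 = 0.000525
  Promotions: 0.36 × 0.04 × 0.08 = 0.001152
Total = 0.003432.
P(Promotions | evidence) = 0.001152 / 0.003432 ≈ 0.3357.

0.3357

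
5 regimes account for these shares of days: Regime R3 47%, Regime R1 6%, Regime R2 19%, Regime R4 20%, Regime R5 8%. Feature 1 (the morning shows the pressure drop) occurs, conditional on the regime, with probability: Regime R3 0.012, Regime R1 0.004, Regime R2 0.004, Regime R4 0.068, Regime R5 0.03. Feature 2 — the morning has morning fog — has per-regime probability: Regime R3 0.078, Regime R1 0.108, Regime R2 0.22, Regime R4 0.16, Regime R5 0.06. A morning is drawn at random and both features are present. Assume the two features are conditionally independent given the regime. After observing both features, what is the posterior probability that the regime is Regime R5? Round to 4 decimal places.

Compute prior × likelihood for every hypothesis:
  Regime R3: 0.47 × 0.012 × 0.078 = 0.00043992
  Regime R1: 0.06 × 0.004 × 0.108 = 0.00002592
  Regime R2: 0.19 × 0.004 × 0.22 = 0.0001672
  Regime R4: 0.2 × 0.068 × 0.16 = 0.002176
  Regime R5: 0.08 × 0.03 × 0.06 = 0.000144
Total = 0.00295304.
P(Regime R5 | evidence) = 0.000144 / 0.00295304 ≈ 0.0488.

0.0488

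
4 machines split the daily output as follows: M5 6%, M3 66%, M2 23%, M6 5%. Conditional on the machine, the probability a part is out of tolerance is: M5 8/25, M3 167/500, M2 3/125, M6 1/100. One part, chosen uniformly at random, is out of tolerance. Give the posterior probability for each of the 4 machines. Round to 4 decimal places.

Unnormalized posteriors (prior × likelihood):
  M5: 0.06 × 0.32 = 0.0192
  M3: 0.66 × 0.334 = 0.22044
  M2: 0.23 × 0.024 = 0.00552
  M6: 0.05 × 0.01 = 0.0005
Sum = 0.24566.
P(M5 | oversize) = 0.0192/0.24566 ≈ 0.0782
P(M3 | oversize) = 0.22044/0.24566 ≈ 0.8973
P(M2 | oversize) = 0.00552/0.24566 ≈ 0.0225
P(M6 | oversize) = 0.0005/0.24566 ≈ 0.0020
(Check: 0.0782+0.8973+0.0225+0.0020 = 1.0000.)

M5 0.0782, M3 0.8973, M2 0.0225, M6 0.0020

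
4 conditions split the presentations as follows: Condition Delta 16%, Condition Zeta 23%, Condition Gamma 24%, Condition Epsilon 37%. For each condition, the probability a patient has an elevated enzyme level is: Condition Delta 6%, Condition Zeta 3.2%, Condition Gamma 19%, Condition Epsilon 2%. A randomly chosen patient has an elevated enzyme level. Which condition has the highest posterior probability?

Prior × likelihood for each hypothesis:
  Condition Delta: 0.16 × 0.06 = 0.0096
  Condition Zeta: 0.23 × 0.032 = 0.00736
  Condition Gamma: 0.24 × 0.19 = 0.0456
  Condition Epsilon: 0.37 × 0.02 = 0.0074
Total = 0.06996.
Largest term belongs to Condition Gamma, so Condition Gamma is most probable.

Condition Gamma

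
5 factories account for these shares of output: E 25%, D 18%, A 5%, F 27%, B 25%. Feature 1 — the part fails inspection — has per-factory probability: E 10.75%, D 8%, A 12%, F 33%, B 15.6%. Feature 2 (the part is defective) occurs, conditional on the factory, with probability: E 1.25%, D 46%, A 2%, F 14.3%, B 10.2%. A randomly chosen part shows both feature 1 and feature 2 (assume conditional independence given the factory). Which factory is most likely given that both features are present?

F

Unnormalized posteriors (prior × likelihood):
  E: 0.25 × 0.1075 × 0.0125 = 0.0003359375
  D: 0.18 × 0.08 × 0.46 = 0.006624
  A: 0.05 × 0.12 × 0.02 = 0.00012
  F: 0.27 × 0.33 × 0.143 = 0.0127413
  B: 0.25 × 0.156 × 0.102 = 0.003978
Normalizing constant = 0.0237992375.
Largest term belongs to F, so F is most probable.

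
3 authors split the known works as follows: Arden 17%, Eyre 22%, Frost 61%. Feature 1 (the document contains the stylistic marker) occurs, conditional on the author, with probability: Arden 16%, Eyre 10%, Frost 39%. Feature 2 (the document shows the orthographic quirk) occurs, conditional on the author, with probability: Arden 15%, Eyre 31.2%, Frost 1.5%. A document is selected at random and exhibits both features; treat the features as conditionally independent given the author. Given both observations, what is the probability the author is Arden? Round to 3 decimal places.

Prior × likelihood for each hypothesis:
  Arden: 0.17 × 0.16 × 0.15 = 0.00408
  Eyre: 0.22 × 0.1 × 0.312 = 0.006864
  Frost: 0.61 × 0.39 × 0.015 = 0.0035685
Total = 0.0145125.
P(Arden | evidence) = 0.00408 / 0.0145125 ≈ 0.281.

0.281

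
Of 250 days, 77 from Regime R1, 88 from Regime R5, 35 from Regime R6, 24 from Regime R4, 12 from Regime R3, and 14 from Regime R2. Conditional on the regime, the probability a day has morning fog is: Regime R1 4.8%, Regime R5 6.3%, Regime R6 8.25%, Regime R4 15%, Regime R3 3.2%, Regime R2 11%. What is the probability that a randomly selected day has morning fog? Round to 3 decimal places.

Unnormalized posteriors (prior × likelihood):
  Regime R1: 0.308 × 0.048 = 0.014784
  Regime R5: 0.352 × 0.063 = 0.022176
  Regime R6: 0.14 × 0.0825 = 0.01155
  Regime R4: 0.096 × 0.15 = 0.0144
  Regime R3: 0.048 × 0.032 = 0.001536
  Regime R2: 0.056 × 0.11 = 0.00616
P(fog) = 0.014784 + 0.022176 + 0.01155 + 0.0144 + 0.001536 + 0.00616 = 0.070606 → 0.071.

0.071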